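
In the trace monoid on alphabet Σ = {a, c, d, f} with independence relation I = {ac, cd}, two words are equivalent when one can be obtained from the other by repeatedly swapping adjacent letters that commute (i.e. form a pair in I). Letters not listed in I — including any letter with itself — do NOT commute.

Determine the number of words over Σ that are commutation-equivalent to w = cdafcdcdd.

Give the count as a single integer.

drop 0:c onto floor
drop 1:d onto floor
drop 2:a onto {1:d}
drop 3:f onto {0:c, 2:a}
drop 4:c onto {3:f}
drop 5:d onto {3:f}
drop 6:c onto {4:c}
drop 7:d onto {5:d}
drop 8:d onto {7:d}
ground layer = {0:c, 1:d}
drop-orders for the pieces not yet dropped (sum over which currently-grounded one goes next):
  1 to go: {6} 1  {8} 1
  2 to go: {4,6} 1  {6,8} 2  {7,8} 1
  3 to go: {4,6,8} 3  {5,7,8} 1  {6,7,8} 3
  4 to go: {4,6,7,8} 6  {5,6,7,8} 4
  5 to go: {4,5,6,7,8} 10
  6 to go: {3,4,5,6,7,8} 10
  7 to go: {0,3,4,5,6,7,8} 10  {2,3,4,5,6,7,8} 10
  if 0:c drops first: 10 orders
  if 1:d drops first: 20 orders
heap linearizations: 30

30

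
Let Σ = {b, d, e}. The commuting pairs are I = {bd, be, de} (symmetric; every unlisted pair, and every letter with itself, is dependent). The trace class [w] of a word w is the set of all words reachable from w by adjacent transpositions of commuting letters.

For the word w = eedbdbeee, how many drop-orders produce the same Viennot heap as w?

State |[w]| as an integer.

756

0(e) covers ∅
1(e) covers 0:e
2(d) covers ∅
3(b) covers ∅
4(d) covers 2:d
5(b) covers 3:b
6(e) covers 1:e
7(e) covers 6:e
8(e) covers 7:e
floor of heap: 0:e, 2:d, 3:b
completions by unplaced set U, small U first (add the entries for U minus each lowest piece of U):
  |U|=1: {4}:1  {5}:1  {8}:1
  |U|=2: {2,4}:1  {3,5}:1  {4,5}:2  {4,8}:2  {5,8}:2  {7,8}:1
  |U|=3: {2,4,5}:3  {2,4,8}:3  {3,4,5}:3  {3,5,8}:3  {4,5,8}:6  {4,7,8}:3  {5,7,8}:3  {6,7,8}:1
  |U|=4: {1,6,7,8}:1  {2,3,4,5}:6  {2,4,5,8}:12  {2,4,7,8}:6  {3,4,5,8}:12  {3,5,7,8}:6  {4,5,7,8}:12  {4,6,7,8}:4  {5,6,7,8}:4
  |U|=5: {0,1,6,7,8}:1  {1,4,6,7,8}:5  {1,5,6,7,8}:5  {2,3,4,5,8}:30  {2,4,5,7,8}:30  {2,4,6,7,8}:10  {3,4,5,7,8}:30  {3,5,6,7,8}:10  {4,5,6,7,8}:20
  |U|=6: {0,1,4,6,7,8}:6  {0,1,5,6,7,8}:6  {1,2,4,6,7,8}:15  {1,3,5,6,7,8}:15  {1,4,5,6,7,8}:30  {2,3,4,5,7,8}:90  {2,4,5,6,7,8}:60  {3,4,5,6,7,8}:60
  |U|=7: {0,1,2,4,6,7,8}:21  {0,1,3,5,6,7,8}:21  {0,1,4,5,6,7,8}:42  {1,2,4,5,6,7,8}:105  {1,3,4,5,6,7,8}:105  {2,3,4,5,6,7,8}:210
  start at 0(e): 420
  start at 2(d): 168
  start at 3(b): 168
sum over floor = 756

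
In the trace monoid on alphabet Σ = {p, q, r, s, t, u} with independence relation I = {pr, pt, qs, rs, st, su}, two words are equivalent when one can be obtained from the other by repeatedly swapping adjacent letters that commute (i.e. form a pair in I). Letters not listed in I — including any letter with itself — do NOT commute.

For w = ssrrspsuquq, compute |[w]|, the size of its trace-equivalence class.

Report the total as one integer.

#0=s has no predecessor
#1=s depends on [0:s]
#2=r has no predecessor
#3=r depends on [2:r]
#4=s depends on [1:s]
#5=p depends on [4:s]
#6=s depends on [5:p]
#7=u depends on [3:r, 5:p]
#8=q depends on [7:u]
#9=u depends on [8:q]
#10=q depends on [9:u]
sources: [0:s, 2:r]
N(rest) = Σ N(rest − s) over sources s of rest; N(one piece) = 1:
  size 1 → [6]=1  [10]=1
  size 2 → [6,10]=2  [9,10]=1
  size 3 → [6,9,10]=3  [8,9,10]=1
  size 4 → [6,8,9,10]=4  [7,8,9,10]=1
  size 5 → [3,7,8,9,10]=1  [6,7,8,9,10]=5
  size 6 → [2,3,7,8,9,10]=1  [3,6,7,8,9,10]=6  [5,6,7,8,9,10]=5
  size 7 → [2,3,6,7,8,9,10]=7  [3,5,6,7,8,9,10]=11  [4,5,6,7,8,9,10]=5
  size 8 → [1,4,5,6,7,8,9,10]=5  [2,3,5,6,7,8,9,10]=18  [3,4,5,6,7,8,9,10]=16
  size 9 → [0,1,4,5,6,7,8,9,10]=5  [1,3,4,5,6,7,8,9,10]=21  [2,3,4,5,6,7,8,9,10]=34
  first=0(s) contributes 55
  first=2(r) contributes 26
|[w]| = 81

81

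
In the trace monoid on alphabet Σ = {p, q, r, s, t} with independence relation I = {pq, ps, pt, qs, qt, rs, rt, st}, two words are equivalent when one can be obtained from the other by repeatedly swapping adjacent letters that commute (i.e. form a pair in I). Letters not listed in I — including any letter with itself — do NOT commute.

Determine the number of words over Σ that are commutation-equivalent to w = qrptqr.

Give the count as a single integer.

12

0(q) covers ∅
1(r) covers 0:q
2(p) covers 1:r
3(t) covers ∅
4(q) covers 1:r
5(r) covers 2:p, 4:q
floor of heap: 0:q, 3:t
completions by unplaced set U, small U first (add the entries for U minus each lowest piece of U):
  |U|=1: {3}:1  {5}:1
  |U|=2: {2,5}:1  {3,5}:2  {4,5}:1
  |U|=3: {2,3,5}:3  {2,4,5}:2  {3,4,5}:3
  |U|=4: {1,2,4,5}:2  {2,3,4,5}:8
  start at 0(q): 10
  start at 3(t): 2
sum over floor = 12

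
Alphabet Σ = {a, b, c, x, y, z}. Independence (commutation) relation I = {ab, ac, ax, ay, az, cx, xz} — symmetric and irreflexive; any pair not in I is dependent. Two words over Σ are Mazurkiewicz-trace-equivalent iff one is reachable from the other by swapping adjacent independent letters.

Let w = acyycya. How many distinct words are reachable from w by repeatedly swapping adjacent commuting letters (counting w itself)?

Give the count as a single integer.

piece 0:a — minimal
piece 1:c — minimal
piece 2:y rests on {1:c}
piece 3:y rests on {2:y}
piece 4:c rests on {3:y}
piece 5:y rests on {4:c}
piece 6:a rests on {0:a}
minimal pieces: {0:a, 1:c}
ways to finish when only these pieces remain (= sum over removing one remaining piece with nothing left below it):
  1 left: {5}→1  {6}→1
  2 left: {0,6}→1  {4,5}→1  {5,6}→2
  3 left: {0,5,6}→3  {3,4,5}→1  {4,5,6}→3
  4 left: {0,4,5,6}→6  {2,3,4,5}→1  {3,4,5,6}→4
  5 left: {0,3,4,5,6}→10  {1,2,3,4,5}→1  {2,3,4,5,6}→5
  placing 0:a first → 6 extensions
  placing 1:c first → 15 extensions
total linear extensions = 21

21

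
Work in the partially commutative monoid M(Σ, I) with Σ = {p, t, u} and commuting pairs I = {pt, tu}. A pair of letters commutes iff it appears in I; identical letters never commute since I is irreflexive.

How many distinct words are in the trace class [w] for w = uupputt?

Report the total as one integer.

drop 0:u onto floor
drop 1:u onto {0:u}
drop 2:p onto {1:u}
drop 3:p onto {2:p}
drop 4:u onto {3:p}
drop 5:t onto floor
drop 6:t onto {5:t}
ground layer = {0:u, 5:t}
drop-orders for the pieces not yet dropped (sum over which currently-grounded one goes next):
  1 to go: {4} 1  {6} 1
  2 to go: {3,4} 1  {4,6} 2  {5,6} 1
  3 to go: {2,3,4} 1  {3,4,6} 3  {4,5,6} 3
  4 to go: {1,2,3,4} 1  {2,3,4,6} 4  {3,4,5,6} 6
  5 to go: {0,1,2,3,4} 1  {1,2,3,4,6} 5  {2,3,4,5,6} 10
  if 0:u drops first: 15 orders
  if 5:t drops first: 6 orders
heap linearizations: 21

21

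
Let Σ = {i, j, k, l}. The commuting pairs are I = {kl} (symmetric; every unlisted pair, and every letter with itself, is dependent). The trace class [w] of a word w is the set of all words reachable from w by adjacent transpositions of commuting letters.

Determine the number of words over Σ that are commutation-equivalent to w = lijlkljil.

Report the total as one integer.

3

drop 0:l onto floor
drop 1:i onto {0:l}
drop 2:j onto {1:i}
drop 3:l onto {2:j}
drop 4:k onto {2:j}
drop 5:l onto {3:l}
drop 6:j onto {4:k, 5:l}
drop 7:i onto {6:j}
drop 8:l onto {7:i}
ground layer = {0:l}
drop-orders for the pieces not yet dropped (sum over which currently-grounded one goes next):
  1 to go: {8} 1
  2 to go: {7,8} 1
  3 to go: {6,7,8} 1
  4 to go: {4,6,7,8} 1  {5,6,7,8} 1
  5 to go: {3,5,6,7,8} 1  {4,5,6,7,8} 2
  6 to go: {3,4,5,6,7,8} 3
  7 to go: {2,3,4,5,6,7,8} 3
  if 0:l drops first: 3 orders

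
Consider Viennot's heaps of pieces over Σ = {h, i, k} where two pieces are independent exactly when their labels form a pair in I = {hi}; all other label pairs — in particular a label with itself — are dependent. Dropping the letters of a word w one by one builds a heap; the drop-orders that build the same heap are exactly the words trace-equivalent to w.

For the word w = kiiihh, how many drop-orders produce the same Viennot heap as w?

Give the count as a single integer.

piece 0:k — minimal
piece 1:i rests on {0:k}
piece 2:i rests on {1:i}
piece 3:i rests on {2:i}
piece 4:h rests on {0:k}
piece 5:h rests on {4:h}
minimal pieces: {0:k}
ways to finish when only these pieces remain (= sum over removing one remaining piece with nothing left below it):
  1 left: {3}→1  {5}→1
  2 left: {2,3}→1  {3,5}→2  {4,5}→1
  3 left: {1,2,3}→1  {2,3,5}→3  {3,4,5}→3
  4 left: {1,2,3,5}→4  {2,3,4,5}→6
  placing 0:k first → 10 extensions

10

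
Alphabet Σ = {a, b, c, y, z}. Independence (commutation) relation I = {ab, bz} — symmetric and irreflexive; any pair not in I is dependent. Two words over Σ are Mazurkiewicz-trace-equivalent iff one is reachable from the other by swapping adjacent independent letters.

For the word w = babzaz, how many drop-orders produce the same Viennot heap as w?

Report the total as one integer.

drop 0:b onto floor
drop 1:a onto floor
drop 2:b onto {0:b}
drop 3:z onto {1:a}
drop 4:a onto {3:z}
drop 5:z onto {4:a}
ground layer = {0:b, 1:a}
drop-orders for the pieces not yet dropped (sum over which currently-grounded one goes next):
  1 to go: {2} 1  {5} 1
  2 to go: {0,2} 1  {2,5} 2  {4,5} 1
  3 to go: {0,2,5} 3  {2,4,5} 3  {3,4,5} 1
  4 to go: {0,2,4,5} 6  {1,3,4,5} 1  {2,3,4,5} 4
  if 0:b drops first: 5 orders
  if 1:a drops first: 10 orders
heap linearizations: 15

15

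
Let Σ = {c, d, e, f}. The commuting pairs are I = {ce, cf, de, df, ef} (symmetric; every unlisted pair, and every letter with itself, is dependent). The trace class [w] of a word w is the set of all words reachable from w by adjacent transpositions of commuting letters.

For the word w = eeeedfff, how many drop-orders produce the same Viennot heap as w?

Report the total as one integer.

280

drop 0:e onto floor
drop 1:e onto {0:e}
drop 2:e onto {1:e}
drop 3:e onto {2:e}
drop 4:d onto floor
drop 5:f onto floor
drop 6:f onto {5:f}
drop 7:f onto {6:f}
ground layer = {0:e, 4:d, 5:f}
drop-orders for the pieces not yet dropped (sum over which currently-grounded one goes next):
  1 to go: {3} 1  {4} 1  {7} 1
  2 to go: {2,3} 1  {3,4} 2  {3,7} 2  {4,7} 2  {6,7} 1
  3 to go: {1,2,3} 1  {2,3,4} 3  {2,3,7} 3  {3,4,7} 6  {3,6,7} 3  {4,6,7} 3  {5,6,7} 1
  4 to go: {0,1,2,3} 1  {1,2,3,4} 4  {1,2,3,7} 4  {2,3,4,7} 12  {2,3,6,7} 6  {3,4,6,7} 12  {3,5,6,7} 4  {4,5,6,7} 4
  5 to go: {0,1,2,3,4} 5  {0,1,2,3,7} 5  {1,2,3,4,7} 20  {1,2,3,6,7} 10  {2,3,4,6,7} 30  {2,3,5,6,7} 10  {3,4,5,6,7} 20
  6 to go: {0,1,2,3,4,7} 30  {0,1,2,3,6,7} 15  {1,2,3,4,6,7} 60  {1,2,3,5,6,7} 20  {2,3,4,5,6,7} 60
  if 0:e drops first: 140 orders
  if 4:d drops first: 35 orders
  if 5:f drops first: 105 orders
heap linearizations: 280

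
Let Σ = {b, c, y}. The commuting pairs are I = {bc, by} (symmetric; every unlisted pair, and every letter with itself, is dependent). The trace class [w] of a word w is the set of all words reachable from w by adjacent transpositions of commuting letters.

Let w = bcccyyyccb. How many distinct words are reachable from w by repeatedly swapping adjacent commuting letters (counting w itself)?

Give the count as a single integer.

45

drop 0:b onto floor
drop 1:c onto floor
drop 2:c onto {1:c}
drop 3:c onto {2:c}
drop 4:y onto {3:c}
drop 5:y onto {4:y}
drop 6:y onto {5:y}
drop 7:c onto {6:y}
drop 8:c onto {7:c}
drop 9:b onto {0:b}
ground layer = {0:b, 1:c}
drop-orders for the pieces not yet dropped (sum over which currently-grounded one goes next):
  1 to go: {8} 1  {9} 1
  2 to go: {0,9} 1  {7,8} 1  {8,9} 2
  3 to go: {0,8,9} 3  {6,7,8} 1  {7,8,9} 3
  4 to go: {0,7,8,9} 6  {5,6,7,8} 1  {6,7,8,9} 4
  5 to go: {0,6,7,8,9} 10  {4,5,6,7,8} 1  {5,6,7,8,9} 5
  6 to go: {0,5,6,7,8,9} 15  {3,4,5,6,7,8} 1  {4,5,6,7,8,9} 6
  7 to go: {0,4,5,6,7,8,9} 21  {2,3,4,5,6,7,8} 1  {3,4,5,6,7,8,9} 7
  8 to go: {0,3,4,5,6,7,8,9} 28  {1,2,3,4,5,6,7,8} 1  {2,3,4,5,6,7,8,9} 8
  if 0:b drops first: 9 orders
  if 1:c drops first: 36 orders
heap linearizations: 45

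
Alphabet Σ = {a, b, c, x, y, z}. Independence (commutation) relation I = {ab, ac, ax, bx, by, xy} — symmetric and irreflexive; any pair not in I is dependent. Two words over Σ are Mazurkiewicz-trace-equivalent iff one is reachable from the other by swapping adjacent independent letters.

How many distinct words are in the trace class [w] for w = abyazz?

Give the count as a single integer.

#0=a has no predecessor
#1=b has no predecessor
#2=y depends on [0:a]
#3=a depends on [2:y]
#4=z depends on [1:b, 3:a]
#5=z depends on [4:z]
sources: [0:a, 1:b]
N(rest) = Σ N(rest − s) over sources s of rest; N(one piece) = 1:
  size 1 → [5]=1
  size 2 → [4,5]=1
  size 3 → [1,4,5]=1  [3,4,5]=1
  size 4 → [1,3,4,5]=2  [2,3,4,5]=1
  first=0(a) contributes 3
  first=1(b) contributes 1
|[w]| = 4

4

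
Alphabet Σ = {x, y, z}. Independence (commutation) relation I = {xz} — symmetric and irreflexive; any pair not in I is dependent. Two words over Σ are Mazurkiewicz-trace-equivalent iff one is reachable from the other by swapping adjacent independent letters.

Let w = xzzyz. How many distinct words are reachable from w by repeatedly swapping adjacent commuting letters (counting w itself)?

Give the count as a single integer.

piece 0:x — minimal
piece 1:z — minimal
piece 2:z rests on {1:z}
piece 3:y rests on {0:x, 2:z}
piece 4:z rests on {3:y}
minimal pieces: {0:x, 1:z}
ways to finish when only these pieces remain (= sum over removing one remaining piece with nothing left below it):
  1 left: {4}→1
  2 left: {3,4}→1
  3 left: {0,3,4}→1  {2,3,4}→1
  placing 0:x first → 1 extensions
  placing 1:z first → 2 extensions
total linear extensions = 3

3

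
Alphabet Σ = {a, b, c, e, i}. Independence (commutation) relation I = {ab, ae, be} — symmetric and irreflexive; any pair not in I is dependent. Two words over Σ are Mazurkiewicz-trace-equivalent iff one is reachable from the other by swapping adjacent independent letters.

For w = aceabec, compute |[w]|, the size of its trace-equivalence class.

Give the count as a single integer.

12

#0=a has no predecessor
#1=c depends on [0:a]
#2=e depends on [1:c]
#3=a depends on [1:c]
#4=b depends on [1:c]
#5=e depends on [2:e]
#6=c depends on [3:a, 4:b, 5:e]
sources: [0:a]
N(rest) = Σ N(rest − s) over sources s of rest; N(one piece) = 1:
  size 1 → [6]=1
  size 2 → [3,6]=1  [4,6]=1  [5,6]=1
  size 3 → [2,5,6]=1  [3,4,6]=2  [3,5,6]=2  [4,5,6]=2
  size 4 → [2,3,5,6]=3  [2,4,5,6]=3  [3,4,5,6]=6
  size 5 → [2,3,4,5,6]=12
  first=0(a) contributes 12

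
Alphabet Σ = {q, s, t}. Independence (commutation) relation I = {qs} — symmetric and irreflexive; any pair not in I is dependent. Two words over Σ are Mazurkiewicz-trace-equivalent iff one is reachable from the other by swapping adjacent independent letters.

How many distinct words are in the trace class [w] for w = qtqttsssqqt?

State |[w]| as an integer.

10

0(q) covers ∅
1(t) covers 0:q
2(q) covers 1:t
3(t) covers 2:q
4(t) covers 3:t
5(s) covers 4:t
6(s) covers 5:s
7(s) covers 6:s
8(q) covers 4:t
9(q) covers 8:q
10(t) covers 7:s, 9:q
floor of heap: 0:q
completions by unplaced set U, small U first (add the entries for U minus each lowest piece of U):
  |U|=1: {10}:1
  |U|=2: {7,10}:1  {9,10}:1
  |U|=3: {6,7,10}:1  {7,9,10}:2  {8,9,10}:1
  |U|=4: {5,6,7,10}:1  {6,7,9,10}:3  {7,8,9,10}:3
  |U|=5: {5,6,7,9,10}:4  {6,7,8,9,10}:6
  |U|=6: {5,6,7,8,9,10}:10
  |U|=7: {4,5,6,7,8,9,10}:10
  |U|=8: {3,4,5,6,7,8,9,10}:10
  |U|=9: {2,3,4,5,6,7,8,9,10}:10
  start at 0(q): 10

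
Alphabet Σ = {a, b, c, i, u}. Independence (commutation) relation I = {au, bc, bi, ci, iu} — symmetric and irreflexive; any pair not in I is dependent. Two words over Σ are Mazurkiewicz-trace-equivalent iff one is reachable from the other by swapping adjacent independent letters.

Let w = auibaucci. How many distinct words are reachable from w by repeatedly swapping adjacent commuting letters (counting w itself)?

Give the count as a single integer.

piece 0:a — minimal
piece 1:u — minimal
piece 2:i rests on {0:a}
piece 3:b rests on {0:a, 1:u}
piece 4:a rests on {2:i, 3:b}
piece 5:u rests on {3:b}
piece 6:c rests on {4:a, 5:u}
piece 7:c rests on {6:c}
piece 8:i rests on {4:a}
minimal pieces: {0:a, 1:u}
ways to finish when only these pieces remain (= sum over removing one remaining piece with nothing left below it):
  1 left: {7}→1  {8}→1
  2 left: {6,7}→1  {7,8}→2
  3 left: {5,6,7}→1  {6,7,8}→3
  4 left: {4,6,7,8}→3  {5,6,7,8}→4
  5 left: {2,4,6,7,8}→3  {4,5,6,7,8}→7
  6 left: {2,4,5,6,7,8}→10  {3,4,5,6,7,8}→7
  7 left: {1,3,4,5,6,7,8}→7  {2,3,4,5,6,7,8}→17
  placing 0:a first → 24 extensions
  placing 1:u first → 17 extensions
total linear extensions = 41

41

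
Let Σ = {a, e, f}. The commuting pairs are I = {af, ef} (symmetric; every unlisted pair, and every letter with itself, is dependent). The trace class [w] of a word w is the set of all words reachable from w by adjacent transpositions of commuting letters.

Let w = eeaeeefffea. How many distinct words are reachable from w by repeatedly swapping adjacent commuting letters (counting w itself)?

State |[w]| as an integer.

drop 0:e onto floor
drop 1:e onto {0:e}
drop 2:a onto {1:e}
drop 3:e onto {2:a}
drop 4:e onto {3:e}
drop 5:e onto {4:e}
drop 6:f onto floor
drop 7:f onto {6:f}
drop 8:f onto {7:f}
drop 9:e onto {5:e}
drop 10:a onto {9:e}
ground layer = {0:e, 6:f}
drop-orders for the pieces not yet dropped (sum over which currently-grounded one goes next):
  1 to go: {8} 1  {10} 1
  2 to go: {7,8} 1  {8,10} 2  {9,10} 1
  3 to go: {5,9,10} 1  {6,7,8} 1  {7,8,10} 3  {8,9,10} 3
  4 to go: {4,5,9,10} 1  {5,8,9,10} 4  {6,7,8,10} 4  {7,8,9,10} 6
  5 to go: {3,4,5,9,10} 1  {4,5,8,9,10} 5  {5,7,8,9,10} 10  {6,7,8,9,10} 10
  6 to go: {2,3,4,5,9,10} 1  {3,4,5,8,9,10} 6  {4,5,7,8,9,10} 15  {5,6,7,8,9,10} 20
  7 to go: {1,2,3,4,5,9,10} 1  {2,3,4,5,8,9,10} 7  {3,4,5,7,8,9,10} 21  {4,5,6,7,8,9,10} 35
  8 to go: {0,1,2,3,4,5,9,10} 1  {1,2,3,4,5,8,9,10} 8  {2,3,4,5,7,8,9,10} 28  {3,4,5,6,7,8,9,10} 56
  9 to go: {0,1,2,3,4,5,8,9,10} 9  {1,2,3,4,5,7,8,9,10} 36  {2,3,4,5,6,7,8,9,10} 84
  if 0:e drops first: 120 orders
  if 6:f drops first: 45 orders
heap linearizations: 165

165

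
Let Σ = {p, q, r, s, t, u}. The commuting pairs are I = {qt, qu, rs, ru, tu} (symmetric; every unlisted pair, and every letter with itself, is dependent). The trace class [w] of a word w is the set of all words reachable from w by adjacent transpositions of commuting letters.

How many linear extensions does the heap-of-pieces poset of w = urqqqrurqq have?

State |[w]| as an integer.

0(u) covers ∅
1(r) covers ∅
2(q) covers 1:r
3(q) covers 2:q
4(q) covers 3:q
5(r) covers 4:q
6(u) covers 0:u
7(r) covers 5:r
8(q) covers 7:r
9(q) covers 8:q
floor of heap: 0:u, 1:r
completions by unplaced set U, small U first (add the entries for U minus each lowest piece of U):
  |U|=1: {6}:1  {9}:1
  |U|=2: {0,6}:1  {6,9}:2  {8,9}:1
  |U|=3: {0,6,9}:3  {6,8,9}:3  {7,8,9}:1
  |U|=4: {0,6,8,9}:6  {5,7,8,9}:1  {6,7,8,9}:4
  |U|=5: {0,6,7,8,9}:10  {4,5,7,8,9}:1  {5,6,7,8,9}:5
  |U|=6: {0,5,6,7,8,9}:15  {3,4,5,7,8,9}:1  {4,5,6,7,8,9}:6
  |U|=7: {0,4,5,6,7,8,9}:21  {2,3,4,5,7,8,9}:1  {3,4,5,6,7,8,9}:7
  |U|=8: {0,3,4,5,6,7,8,9}:28  {1,2,3,4,5,7,8,9}:1  {2,3,4,5,6,7,8,9}:8
  start at 0(u): 9
  start at 1(r): 36
sum over floor = 45

45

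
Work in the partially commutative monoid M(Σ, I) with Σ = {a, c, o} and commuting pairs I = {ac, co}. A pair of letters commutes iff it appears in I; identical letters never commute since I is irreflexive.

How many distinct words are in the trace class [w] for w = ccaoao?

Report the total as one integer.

15

0(c) covers ∅
1(c) covers 0:c
2(a) covers ∅
3(o) covers 2:a
4(a) covers 3:o
5(o) covers 4:a
floor of heap: 0:c, 2:a
completions by unplaced set U, small U first (add the entries for U minus each lowest piece of U):
  |U|=1: {1}:1  {5}:1
  |U|=2: {0,1}:1  {1,5}:2  {4,5}:1
  |U|=3: {0,1,5}:3  {1,4,5}:3  {3,4,5}:1
  |U|=4: {0,1,4,5}:6  {1,3,4,5}:4  {2,3,4,5}:1
  start at 0(c): 5
  start at 2(a): 10
sum over floor = 15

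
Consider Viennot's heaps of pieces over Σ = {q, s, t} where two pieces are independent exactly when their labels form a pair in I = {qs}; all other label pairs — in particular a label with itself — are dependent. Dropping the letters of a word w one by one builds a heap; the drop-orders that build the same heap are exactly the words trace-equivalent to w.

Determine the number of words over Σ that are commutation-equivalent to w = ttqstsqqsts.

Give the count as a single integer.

12

#0=t has no predecessor
#1=t depends on [0:t]
#2=q depends on [1:t]
#3=s depends on [1:t]
#4=t depends on [2:q, 3:s]
#5=s depends on [4:t]
#6=q depends on [4:t]
#7=q depends on [6:q]
#8=s depends on [5:s]
#9=t depends on [7:q, 8:s]
#10=s depends on [9:t]
sources: [0:t]
N(rest) = Σ N(rest − s) over sources s of rest; N(one piece) = 1:
  size 1 → [10]=1
  size 2 → [9,10]=1
  size 3 → [7,9,10]=1  [8,9,10]=1
  size 4 → [5,8,9,10]=1  [6,7,9,10]=1  [7,8,9,10]=2
  size 5 → [5,7,8,9,10]=3  [6,7,8,9,10]=3
  size 6 → [5,6,7,8,9,10]=6
  size 7 → [4,5,6,7,8,9,10]=6
  size 8 → [2,4,5,6,7,8,9,10]=6  [3,4,5,6,7,8,9,10]=6
  size 9 → [2,3,4,5,6,7,8,9,10]=12
  first=0(t) contributes 12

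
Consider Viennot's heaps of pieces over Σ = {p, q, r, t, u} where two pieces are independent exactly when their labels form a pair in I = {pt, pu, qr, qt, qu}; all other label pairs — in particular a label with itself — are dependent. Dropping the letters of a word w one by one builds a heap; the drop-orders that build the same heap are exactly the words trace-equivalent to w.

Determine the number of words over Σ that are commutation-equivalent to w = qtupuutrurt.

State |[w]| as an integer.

piece 0:q — minimal
piece 1:t — minimal
piece 2:u rests on {1:t}
piece 3:p rests on {0:q}
piece 4:u rests on {2:u}
piece 5:u rests on {4:u}
piece 6:t rests on {5:u}
piece 7:r rests on {3:p, 6:t}
piece 8:u rests on {7:r}
piece 9:r rests on {8:u}
piece 10:t rests on {9:r}
minimal pieces: {0:q, 1:t}
ways to finish when only these pieces remain (= sum over removing one remaining piece with nothing left below it):
  1 left: {10}→1
  2 left: {9,10}→1
  3 left: {8,9,10}→1
  4 left: {7,8,9,10}→1
  5 left: {3,7,8,9,10}→1  {6,7,8,9,10}→1
  6 left: {0,3,7,8,9,10}→1  {3,6,7,8,9,10}→2  {5,6,7,8,9,10}→1
  7 left: {0,3,6,7,8,9,10}→3  {3,5,6,7,8,9,10}→3  {4,5,6,7,8,9,10}→1
  8 left: {0,3,5,6,7,8,9,10}→6  {2,4,5,6,7,8,9,10}→1  {3,4,5,6,7,8,9,10}→4
  9 left: {0,3,4,5,6,7,8,9,10}→10  {1,2,4,5,6,7,8,9,10}→1  {2,3,4,5,6,7,8,9,10}→5
  placing 0:q first → 6 extensions
  placing 1:t first → 15 extensions
total linear extensions = 21

21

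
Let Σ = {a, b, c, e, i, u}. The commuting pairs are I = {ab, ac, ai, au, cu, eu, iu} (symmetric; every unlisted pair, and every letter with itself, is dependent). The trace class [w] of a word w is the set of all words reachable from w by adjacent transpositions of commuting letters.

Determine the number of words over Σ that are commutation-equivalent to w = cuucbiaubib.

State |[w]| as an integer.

132

drop 0:c onto floor
drop 1:u onto floor
drop 2:u onto {1:u}
drop 3:c onto {0:c}
drop 4:b onto {2:u, 3:c}
drop 5:i onto {4:b}
drop 6:a onto floor
drop 7:u onto {4:b}
drop 8:b onto {5:i, 7:u}
drop 9:i onto {8:b}
drop 10:b onto {9:i}
ground layer = {0:c, 1:u, 6:a}
drop-orders for the pieces not yet dropped (sum over which currently-grounded one goes next):
  1 to go: {6} 1  {10} 1
  2 to go: {6,10} 2  {9,10} 1
  3 to go: {6,9,10} 3  {8,9,10} 1
  4 to go: {5,8,9,10} 1  {6,8,9,10} 4  {7,8,9,10} 1
  5 to go: {5,6,8,9,10} 5  {5,7,8,9,10} 2  {6,7,8,9,10} 5
  6 to go: {4,5,7,8,9,10} 2  {5,6,7,8,9,10} 12
  7 to go: {2,4,5,7,8,9,10} 2  {3,4,5,7,8,9,10} 2  {4,5,6,7,8,9,10} 14
  8 to go: {0,3,4,5,7,8,9,10} 2  {1,2,4,5,7,8,9,10} 2  {2,3,4,5,7,8,9,10} 4  {2,4,5,6,7,8,9,10} 16  {3,4,5,6,7,8,9,10} 16
  9 to go: {0,2,3,4,5,7,8,9,10} 6  {0,3,4,5,6,7,8,9,10} 18  {1,2,3,4,5,7,8,9,10} 6  {1,2,4,5,6,7,8,9,10} 18  {2,3,4,5,6,7,8,9,10} 36
  if 0:c drops first: 60 orders
  if 1:u drops first: 60 orders
  if 6:a drops first: 12 orders
heap linearizations: 132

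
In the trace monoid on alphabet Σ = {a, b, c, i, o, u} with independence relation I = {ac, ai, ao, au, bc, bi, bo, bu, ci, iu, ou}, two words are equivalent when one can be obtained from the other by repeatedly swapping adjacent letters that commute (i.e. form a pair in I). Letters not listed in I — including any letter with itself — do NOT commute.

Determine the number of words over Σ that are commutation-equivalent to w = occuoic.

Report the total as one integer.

5

0(o) covers ∅
1(c) covers 0:o
2(c) covers 1:c
3(u) covers 2:c
4(o) covers 2:c
5(i) covers 4:o
6(c) covers 3:u, 4:o
floor of heap: 0:o
completions by unplaced set U, small U first (add the entries for U minus each lowest piece of U):
  |U|=1: {5}:1  {6}:1
  |U|=2: {3,6}:1  {5,6}:2
  |U|=3: {3,5,6}:3  {4,5,6}:2
  |U|=4: {3,4,5,6}:5
  |U|=5: {2,3,4,5,6}:5
  start at 0(o): 5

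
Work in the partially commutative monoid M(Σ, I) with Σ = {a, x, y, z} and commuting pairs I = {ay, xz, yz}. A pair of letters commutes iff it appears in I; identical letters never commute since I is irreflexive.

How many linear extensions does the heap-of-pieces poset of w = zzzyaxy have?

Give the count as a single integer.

drop 0:z onto floor
drop 1:z onto {0:z}
drop 2:z onto {1:z}
drop 3:y onto floor
drop 4:a onto {2:z}
drop 5:x onto {3:y, 4:a}
drop 6:y onto {5:x}
ground layer = {0:z, 3:y}
drop-orders for the pieces not yet dropped (sum over which currently-grounded one goes next):
  1 to go: {6} 1
  2 to go: {5,6} 1
  3 to go: {3,5,6} 1  {4,5,6} 1
  4 to go: {2,4,5,6} 1  {3,4,5,6} 2
  5 to go: {1,2,4,5,6} 1  {2,3,4,5,6} 3
  if 0:z drops first: 4 orders
  if 3:y drops first: 1 orders
heap linearizations: 5

5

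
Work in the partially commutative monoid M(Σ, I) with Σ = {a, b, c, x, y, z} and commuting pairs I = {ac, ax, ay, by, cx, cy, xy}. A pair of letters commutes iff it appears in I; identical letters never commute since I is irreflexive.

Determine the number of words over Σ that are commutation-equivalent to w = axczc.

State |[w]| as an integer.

6

drop 0:a onto floor
drop 1:x onto floor
drop 2:c onto floor
drop 3:z onto {0:a, 1:x, 2:c}
drop 4:c onto {3:z}
ground layer = {0:a, 1:x, 2:c}
drop-orders for the pieces not yet dropped (sum over which currently-grounded one goes next):
  1 to go: {4} 1
  2 to go: {3,4} 1
  3 to go: {0,3,4} 1  {1,3,4} 1  {2,3,4} 1
  if 0:a drops first: 2 orders
  if 1:x drops first: 2 orders
  if 2:c drops first: 2 orders
heap linearizations: 6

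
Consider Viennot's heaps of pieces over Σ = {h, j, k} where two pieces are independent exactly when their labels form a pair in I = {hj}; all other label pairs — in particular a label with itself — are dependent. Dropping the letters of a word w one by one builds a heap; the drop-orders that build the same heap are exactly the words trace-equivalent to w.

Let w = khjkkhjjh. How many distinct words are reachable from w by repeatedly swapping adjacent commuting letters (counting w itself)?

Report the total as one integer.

12

#0=k has no predecessor
#1=h depends on [0:k]
#2=j depends on [0:k]
#3=k depends on [1:h, 2:j]
#4=k depends on [3:k]
#5=h depends on [4:k]
#6=j depends on [4:k]
#7=j depends on [6:j]
#8=h depends on [5:h]
sources: [0:k]
N(rest) = Σ N(rest − s) over sources s of rest; N(one piece) = 1:
  size 1 → [7]=1  [8]=1
  size 2 → [5,8]=1  [6,7]=1  [7,8]=2
  size 3 → [5,7,8]=3  [6,7,8]=3
  size 4 → [5,6,7,8]=6
  size 5 → [4,5,6,7,8]=6
  size 6 → [3,4,5,6,7,8]=6
  size 7 → [1,3,4,5,6,7,8]=6  [2,3,4,5,6,7,8]=6
  first=0(k) contributes 12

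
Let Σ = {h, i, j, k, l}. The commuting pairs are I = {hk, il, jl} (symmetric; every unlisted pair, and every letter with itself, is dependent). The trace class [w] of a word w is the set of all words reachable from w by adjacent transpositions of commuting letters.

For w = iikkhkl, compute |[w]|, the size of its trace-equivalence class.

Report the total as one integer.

drop 0:i onto floor
drop 1:i onto {0:i}
drop 2:k onto {1:i}
drop 3:k onto {2:k}
drop 4:h onto {1:i}
drop 5:k onto {3:k}
drop 6:l onto {4:h, 5:k}
ground layer = {0:i}
drop-orders for the pieces not yet dropped (sum over which currently-grounded one goes next):
  1 to go: {6} 1
  2 to go: {4,6} 1  {5,6} 1
  3 to go: {3,5,6} 1  {4,5,6} 2
  4 to go: {2,3,5,6} 1  {3,4,5,6} 3
  5 to go: {2,3,4,5,6} 4
  if 0:i drops first: 4 orders

4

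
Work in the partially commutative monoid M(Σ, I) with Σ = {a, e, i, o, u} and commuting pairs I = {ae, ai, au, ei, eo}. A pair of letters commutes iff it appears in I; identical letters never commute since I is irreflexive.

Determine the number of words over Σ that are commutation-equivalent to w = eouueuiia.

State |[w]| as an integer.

15

drop 0:e onto floor
drop 1:o onto floor
drop 2:u onto {0:e, 1:o}
drop 3:u onto {2:u}
drop 4:e onto {3:u}
drop 5:u onto {4:e}
drop 6:i onto {5:u}
drop 7:i onto {6:i}
drop 8:a onto {1:o}
ground layer = {0:e, 1:o}
drop-orders for the pieces not yet dropped (sum over which currently-grounded one goes next):
  1 to go: {7} 1  {8} 1
  2 to go: {6,7} 1  {7,8} 2
  3 to go: {5,6,7} 1  {6,7,8} 3
  4 to go: {4,5,6,7} 1  {5,6,7,8} 4
  5 to go: {3,4,5,6,7} 1  {4,5,6,7,8} 5
  6 to go: {2,3,4,5,6,7} 1  {3,4,5,6,7,8} 6
  7 to go: {0,2,3,4,5,6,7} 1  {2,3,4,5,6,7,8} 7
  if 0:e drops first: 7 orders
  if 1:o drops first: 8 orders
heap linearizations: 15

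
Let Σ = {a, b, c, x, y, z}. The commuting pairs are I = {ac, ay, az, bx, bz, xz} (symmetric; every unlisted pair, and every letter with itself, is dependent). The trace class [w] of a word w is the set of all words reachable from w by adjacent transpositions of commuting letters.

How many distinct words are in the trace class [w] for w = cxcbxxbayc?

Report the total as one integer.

#0=c has no predecessor
#1=x depends on [0:c]
#2=c depends on [1:x]
#3=b depends on [2:c]
#4=x depends on [2:c]
#5=x depends on [4:x]
#6=b depends on [3:b]
#7=a depends on [5:x, 6:b]
#8=y depends on [5:x, 6:b]
#9=c depends on [8:y]
sources: [0:c]
N(rest) = Σ N(rest − s) over sources s of rest; N(one piece) = 1:
  size 1 → [7]=1  [9]=1
  size 2 → [7,9]=2  [8,9]=1
  size 3 → [7,8,9]=3
  size 4 → [5,7,8,9]=3  [6,7,8,9]=3
  size 5 → [3,6,7,8,9]=3  [4,5,7,8,9]=3  [5,6,7,8,9]=6
  size 6 → [3,5,6,7,8,9]=9  [4,5,6,7,8,9]=9
  size 7 → [3,4,5,6,7,8,9]=18
  size 8 → [2,3,4,5,6,7,8,9]=18
  first=0(c) contributes 18

18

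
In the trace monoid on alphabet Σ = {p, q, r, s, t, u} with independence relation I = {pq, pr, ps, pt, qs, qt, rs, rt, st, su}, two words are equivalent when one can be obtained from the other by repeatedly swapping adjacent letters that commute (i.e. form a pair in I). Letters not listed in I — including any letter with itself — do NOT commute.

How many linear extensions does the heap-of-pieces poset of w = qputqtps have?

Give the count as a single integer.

192

0(q) covers ∅
1(p) covers ∅
2(u) covers 0:q, 1:p
3(t) covers 2:u
4(q) covers 2:u
5(t) covers 3:t
6(p) covers 2:u
7(s) covers ∅
floor of heap: 0:q, 1:p, 7:s
completions by unplaced set U, small U first (add the entries for U minus each lowest piece of U):
  |U|=1: {4}:1  {5}:1  {6}:1  {7}:1
  |U|=2: {3,5}:1  {4,5}:2  {4,6}:2  {4,7}:2  {5,6}:2  {5,7}:2  {6,7}:2
  |U|=3: {3,4,5}:3  {3,5,6}:3  {3,5,7}:3  {4,5,6}:6  {4,5,7}:6  {4,6,7}:6  {5,6,7}:6
  |U|=4: {3,4,5,6}:12  {3,4,5,7}:12  {3,5,6,7}:12  {4,5,6,7}:24
  |U|=5: {2,3,4,5,6}:12  {3,4,5,6,7}:60
  |U|=6: {0,2,3,4,5,6}:12  {1,2,3,4,5,6}:12  {2,3,4,5,6,7}:72
  start at 0(q): 84
  start at 1(p): 84
  start at 7(s): 24
sum over floor = 192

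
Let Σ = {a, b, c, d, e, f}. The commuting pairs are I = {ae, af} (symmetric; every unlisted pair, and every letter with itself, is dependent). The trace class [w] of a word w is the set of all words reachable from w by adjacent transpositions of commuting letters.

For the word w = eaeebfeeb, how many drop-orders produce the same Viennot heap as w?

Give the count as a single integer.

4

drop 0:e onto floor
drop 1:a onto floor
drop 2:e onto {0:e}
drop 3:e onto {2:e}
drop 4:b onto {1:a, 3:e}
drop 5:f onto {4:b}
drop 6:e onto {5:f}
drop 7:e onto {6:e}
drop 8:b onto {7:e}
ground layer = {0:e, 1:a}
drop-orders for the pieces not yet dropped (sum over which currently-grounded one goes next):
  1 to go: {8} 1
  2 to go: {7,8} 1
  3 to go: {6,7,8} 1
  4 to go: {5,6,7,8} 1
  5 to go: {4,5,6,7,8} 1
  6 to go: {1,4,5,6,7,8} 1  {3,4,5,6,7,8} 1
  7 to go: {1,3,4,5,6,7,8} 2  {2,3,4,5,6,7,8} 1
  if 0:e drops first: 3 orders
  if 1:a drops first: 1 orders
heap linearizations: 4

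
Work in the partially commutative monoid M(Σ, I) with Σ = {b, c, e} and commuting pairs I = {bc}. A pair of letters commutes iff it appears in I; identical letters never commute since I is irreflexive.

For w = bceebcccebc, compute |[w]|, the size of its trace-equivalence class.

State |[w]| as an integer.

16

piece 0:b — minimal
piece 1:c — minimal
piece 2:e rests on {0:b, 1:c}
piece 3:e rests on {2:e}
piece 4:b rests on {3:e}
piece 5:c rests on {3:e}
piece 6:c rests on {5:c}
piece 7:c rests on {6:c}
piece 8:e rests on {4:b, 7:c}
piece 9:b rests on {8:e}
piece 10:c rests on {8:e}
minimal pieces: {0:b, 1:c}
ways to finish when only these pieces remain (= sum over removing one remaining piece with nothing left below it):
  1 left: {9}→1  {10}→1
  2 left: {9,10}→2
  3 left: {8,9,10}→2
  4 left: {4,8,9,10}→2  {7,8,9,10}→2
  5 left: {4,7,8,9,10}→4  {6,7,8,9,10}→2
  6 left: {4,6,7,8,9,10}→6  {5,6,7,8,9,10}→2
  7 left: {4,5,6,7,8,9,10}→8
  8 left: {3,4,5,6,7,8,9,10}→8
  9 left: {2,3,4,5,6,7,8,9,10}→8
  placing 0:b first → 8 extensions
  placing 1:c first → 8 extensions
total linear extensions = 16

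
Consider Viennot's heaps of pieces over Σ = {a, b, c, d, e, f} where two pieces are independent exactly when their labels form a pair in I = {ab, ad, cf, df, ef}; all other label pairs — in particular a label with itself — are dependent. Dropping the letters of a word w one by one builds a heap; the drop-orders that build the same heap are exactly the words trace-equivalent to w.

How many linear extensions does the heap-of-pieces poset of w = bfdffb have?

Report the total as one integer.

4

piece 0:b — minimal
piece 1:f rests on {0:b}
piece 2:d rests on {0:b}
piece 3:f rests on {1:f}
piece 4:f rests on {3:f}
piece 5:b rests on {2:d, 4:f}
minimal pieces: {0:b}
ways to finish when only these pieces remain (= sum over removing one remaining piece with nothing left below it):
  1 left: {5}→1
  2 left: {2,5}→1  {4,5}→1
  3 left: {2,4,5}→2  {3,4,5}→1
  4 left: {1,3,4,5}→1  {2,3,4,5}→3
  placing 0:b first → 4 extensions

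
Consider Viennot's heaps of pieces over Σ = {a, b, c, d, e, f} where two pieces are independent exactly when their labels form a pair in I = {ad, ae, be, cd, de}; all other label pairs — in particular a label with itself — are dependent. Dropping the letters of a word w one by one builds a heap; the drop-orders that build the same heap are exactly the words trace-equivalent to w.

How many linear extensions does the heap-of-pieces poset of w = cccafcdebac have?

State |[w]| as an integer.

7

drop 0:c onto floor
drop 1:c onto {0:c}
drop 2:c onto {1:c}
drop 3:a onto {2:c}
drop 4:f onto {3:a}
drop 5:c onto {4:f}
drop 6:d onto {4:f}
drop 7:e onto {5:c}
drop 8:b onto {5:c, 6:d}
drop 9:a onto {8:b}
drop 10:c onto {7:e, 9:a}
ground layer = {0:c}
drop-orders for the pieces not yet dropped (sum over which currently-grounded one goes next):
  1 to go: {10} 1
  2 to go: {7,10} 1  {9,10} 1
  3 to go: {7,9,10} 2  {8,9,10} 1
  4 to go: {6,8,9,10} 1  {7,8,9,10} 3
  5 to go: {5,7,8,9,10} 3  {6,7,8,9,10} 4
  6 to go: {5,6,7,8,9,10} 7
  7 to go: {4,5,6,7,8,9,10} 7
  8 to go: {3,4,5,6,7,8,9,10} 7
  9 to go: {2,3,4,5,6,7,8,9,10} 7
  if 0:c drops first: 7 orders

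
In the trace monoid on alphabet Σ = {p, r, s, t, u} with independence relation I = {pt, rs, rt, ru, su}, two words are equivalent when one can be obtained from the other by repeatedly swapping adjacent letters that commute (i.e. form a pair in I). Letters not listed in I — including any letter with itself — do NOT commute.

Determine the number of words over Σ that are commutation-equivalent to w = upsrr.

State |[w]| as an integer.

3

piece 0:u — minimal
piece 1:p rests on {0:u}
piece 2:s rests on {1:p}
piece 3:r rests on {1:p}
piece 4:r rests on {3:r}
minimal pieces: {0:u}
ways to finish when only these pieces remain (= sum over removing one remaining piece with nothing left below it):
  1 left: {2}→1  {4}→1
  2 left: {2,4}→2  {3,4}→1
  3 left: {2,3,4}→3
  placing 0:u first → 3 extensions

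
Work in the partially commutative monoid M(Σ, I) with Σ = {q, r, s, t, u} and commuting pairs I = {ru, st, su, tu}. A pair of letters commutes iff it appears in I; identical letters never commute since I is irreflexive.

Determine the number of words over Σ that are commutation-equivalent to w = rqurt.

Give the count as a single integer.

piece 0:r — minimal
piece 1:q rests on {0:r}
piece 2:u rests on {1:q}
piece 3:r rests on {1:q}
piece 4:t rests on {3:r}
minimal pieces: {0:r}
ways to finish when only these pieces remain (= sum over removing one remaining piece with nothing left below it):
  1 left: {2}→1  {4}→1
  2 left: {2,4}→2  {3,4}→1
  3 left: {2,3,4}→3
  placing 0:r first → 3 extensions

3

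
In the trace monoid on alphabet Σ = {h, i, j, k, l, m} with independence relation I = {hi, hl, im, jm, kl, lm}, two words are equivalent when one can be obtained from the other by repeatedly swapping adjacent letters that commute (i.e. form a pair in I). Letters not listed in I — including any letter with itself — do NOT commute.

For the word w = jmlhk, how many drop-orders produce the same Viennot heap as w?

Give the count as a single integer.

drop 0:j onto floor
drop 1:m onto floor
drop 2:l onto {0:j}
drop 3:h onto {0:j, 1:m}
drop 4:k onto {3:h}
ground layer = {0:j, 1:m}
drop-orders for the pieces not yet dropped (sum over which currently-grounded one goes next):
  1 to go: {2} 1  {4} 1
  2 to go: {2,4} 2  {3,4} 1
  3 to go: {1,3,4} 1  {2,3,4} 3
  if 0:j drops first: 4 orders
  if 1:m drops first: 3 orders
heap linearizations: 7

7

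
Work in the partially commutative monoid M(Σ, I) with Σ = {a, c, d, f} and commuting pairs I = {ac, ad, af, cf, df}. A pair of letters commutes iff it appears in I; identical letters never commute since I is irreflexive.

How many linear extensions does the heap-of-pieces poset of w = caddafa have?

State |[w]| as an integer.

piece 0:c — minimal
piece 1:a — minimal
piece 2:d rests on {0:c}
piece 3:d rests on {2:d}
piece 4:a rests on {1:a}
piece 5:f — minimal
piece 6:a rests on {4:a}
minimal pieces: {0:c, 1:a, 5:f}
ways to finish when only these pieces remain (= sum over removing one remaining piece with nothing left below it):
  1 left: {3}→1  {5}→1  {6}→1
  2 left: {2,3}→1  {3,5}→2  {3,6}→2  {4,6}→1  {5,6}→2
  3 left: {0,2,3}→1  {1,4,6}→1  {2,3,5}→3  {2,3,6}→3  {3,4,6}→3  {3,5,6}→6  {4,5,6}→3
  4 left: {0,2,3,5}→4  {0,2,3,6}→4  {1,3,4,6}→4  {1,4,5,6}→4  {2,3,4,6}→6  {2,3,5,6}→12  {3,4,5,6}→12
  5 left: {0,2,3,4,6}→10  {0,2,3,5,6}→20  {1,2,3,4,6}→10  {1,3,4,5,6}→20  {2,3,4,5,6}→30
  placing 0:c first → 60 extensions
  placing 1:a first → 60 extensions
  placing 5:f first → 20 extensions
total linear extensions = 140

140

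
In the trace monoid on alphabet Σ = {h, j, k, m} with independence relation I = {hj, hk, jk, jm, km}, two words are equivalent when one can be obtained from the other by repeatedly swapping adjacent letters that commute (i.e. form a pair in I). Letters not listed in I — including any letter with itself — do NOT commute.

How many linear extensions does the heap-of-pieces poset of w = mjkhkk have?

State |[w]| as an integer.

60

0(m) covers ∅
1(j) covers ∅
2(k) covers ∅
3(h) covers 0:m
4(k) covers 2:k
5(k) covers 4:k
floor of heap: 0:m, 1:j, 2:k
completions by unplaced set U, small U first (add the entries for U minus each lowest piece of U):
  |U|=1: {1}:1  {3}:1  {5}:1
  |U|=2: {0,3}:1  {1,3}:2  {1,5}:2  {3,5}:2  {4,5}:1
  |U|=3: {0,1,3}:3  {0,3,5}:3  {1,3,5}:6  {1,4,5}:3  {2,4,5}:1  {3,4,5}:3
  |U|=4: {0,1,3,5}:12  {0,3,4,5}:6  {1,2,4,5}:4  {1,3,4,5}:12  {2,3,4,5}:4
  start at 0(m): 20
  start at 1(j): 10
  start at 2(k): 30
sum over floor = 60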